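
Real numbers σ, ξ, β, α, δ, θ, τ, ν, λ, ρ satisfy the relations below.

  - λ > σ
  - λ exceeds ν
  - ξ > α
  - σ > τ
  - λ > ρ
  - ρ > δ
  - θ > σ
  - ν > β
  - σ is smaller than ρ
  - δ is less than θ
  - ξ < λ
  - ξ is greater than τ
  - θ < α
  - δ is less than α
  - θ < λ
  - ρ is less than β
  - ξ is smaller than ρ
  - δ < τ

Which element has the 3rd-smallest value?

Chaining the given pairs: δ < τ < σ < θ < α < ξ < ρ < β < ν < λ.
Counting 3 from the smallest end gives σ.

σ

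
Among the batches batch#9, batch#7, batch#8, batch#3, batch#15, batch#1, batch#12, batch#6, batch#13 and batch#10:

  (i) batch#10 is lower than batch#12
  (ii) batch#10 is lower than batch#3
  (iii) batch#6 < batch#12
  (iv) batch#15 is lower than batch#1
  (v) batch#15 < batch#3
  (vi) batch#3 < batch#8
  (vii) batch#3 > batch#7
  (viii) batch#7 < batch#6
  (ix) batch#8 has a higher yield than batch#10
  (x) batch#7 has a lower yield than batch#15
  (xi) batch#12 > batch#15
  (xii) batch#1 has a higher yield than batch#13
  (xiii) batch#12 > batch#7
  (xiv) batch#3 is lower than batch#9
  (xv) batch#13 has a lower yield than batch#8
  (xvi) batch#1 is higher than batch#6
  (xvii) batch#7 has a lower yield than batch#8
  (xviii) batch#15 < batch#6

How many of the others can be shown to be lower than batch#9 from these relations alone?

The elements the relations force below batch#9 are batch#7, batch#15, batch#10, batch#3 — no chain reaches any other.
That is 4.

4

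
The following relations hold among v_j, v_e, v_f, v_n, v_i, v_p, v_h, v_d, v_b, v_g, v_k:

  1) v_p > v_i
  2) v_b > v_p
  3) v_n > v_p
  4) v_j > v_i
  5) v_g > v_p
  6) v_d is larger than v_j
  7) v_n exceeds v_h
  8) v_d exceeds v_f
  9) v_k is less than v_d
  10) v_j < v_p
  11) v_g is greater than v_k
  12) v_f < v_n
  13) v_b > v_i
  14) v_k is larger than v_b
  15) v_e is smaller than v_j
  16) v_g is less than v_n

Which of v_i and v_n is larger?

The relevant relations are v_i < v_j; v_j < v_p; v_p < v_b; v_b < v_k; v_k < v_g; v_g < v_n.
Together: v_i < v_j < v_p < v_b < v_k < v_g < v_n.
So v_i < v_n; v_n is the larger of the two.

v_n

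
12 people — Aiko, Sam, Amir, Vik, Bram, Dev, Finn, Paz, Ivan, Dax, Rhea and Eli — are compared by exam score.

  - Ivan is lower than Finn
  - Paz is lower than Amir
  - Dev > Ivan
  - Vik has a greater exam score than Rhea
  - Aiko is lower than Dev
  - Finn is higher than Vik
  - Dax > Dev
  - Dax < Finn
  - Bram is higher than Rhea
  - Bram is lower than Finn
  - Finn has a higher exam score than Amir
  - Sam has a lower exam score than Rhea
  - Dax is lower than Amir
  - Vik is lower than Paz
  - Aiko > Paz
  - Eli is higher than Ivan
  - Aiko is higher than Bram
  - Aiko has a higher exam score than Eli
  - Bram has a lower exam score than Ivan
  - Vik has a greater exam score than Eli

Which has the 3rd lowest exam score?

Chaining the given pairs: Sam < Rhea < Bram < Ivan < Eli < Vik < Paz < Aiko < Dev < Dax < Amir < Finn.
Counting 3 from the smallest end gives Bram.

Bram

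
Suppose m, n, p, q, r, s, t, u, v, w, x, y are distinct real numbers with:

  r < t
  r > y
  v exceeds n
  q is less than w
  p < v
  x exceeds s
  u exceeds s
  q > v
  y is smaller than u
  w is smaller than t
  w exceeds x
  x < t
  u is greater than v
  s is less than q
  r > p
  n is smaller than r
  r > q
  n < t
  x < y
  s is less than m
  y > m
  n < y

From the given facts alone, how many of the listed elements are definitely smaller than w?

Directly below w: q, x.
One step further: s, v (4 so far).
One step further: p, n (6 so far).
No other element is forced below w by the given relations, so the count is 6.

6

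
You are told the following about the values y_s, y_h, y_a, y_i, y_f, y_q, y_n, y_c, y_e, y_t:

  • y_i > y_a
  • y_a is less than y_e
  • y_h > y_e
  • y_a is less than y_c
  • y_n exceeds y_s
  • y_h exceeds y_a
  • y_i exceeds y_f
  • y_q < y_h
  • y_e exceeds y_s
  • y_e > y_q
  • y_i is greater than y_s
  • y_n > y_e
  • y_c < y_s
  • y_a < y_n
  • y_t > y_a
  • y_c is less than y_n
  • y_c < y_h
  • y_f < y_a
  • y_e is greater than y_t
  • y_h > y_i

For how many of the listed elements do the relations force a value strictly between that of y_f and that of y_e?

The relations place y_f below y_e. An element lies strictly between them when it is forced above y_f and also forced below y_e.
Above y_f: {y_a, y_t, y_c, y_s, y_i, y_n, y_h}. Below y_e: {y_q, y_a, y_t, y_c, y_s}.
Intersection: {y_a, y_t, y_c, y_s} — 4.

4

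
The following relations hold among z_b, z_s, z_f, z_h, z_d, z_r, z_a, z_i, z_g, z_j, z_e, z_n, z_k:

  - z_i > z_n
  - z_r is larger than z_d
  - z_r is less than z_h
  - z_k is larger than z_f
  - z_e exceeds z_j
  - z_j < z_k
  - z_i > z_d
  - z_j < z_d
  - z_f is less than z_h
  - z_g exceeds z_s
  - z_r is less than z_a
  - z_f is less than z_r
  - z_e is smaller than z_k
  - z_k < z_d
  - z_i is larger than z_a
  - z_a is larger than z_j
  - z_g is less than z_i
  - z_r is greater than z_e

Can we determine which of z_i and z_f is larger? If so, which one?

Following the relations from z_f: z_f < z_k < z_d < z_r < z_a < z_i.
So z_i is larger.

z_i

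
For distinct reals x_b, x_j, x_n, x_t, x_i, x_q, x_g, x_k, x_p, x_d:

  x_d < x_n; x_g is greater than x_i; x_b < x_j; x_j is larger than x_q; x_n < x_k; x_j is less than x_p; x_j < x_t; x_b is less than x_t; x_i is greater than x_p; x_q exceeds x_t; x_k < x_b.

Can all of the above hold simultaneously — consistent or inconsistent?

inconsistent

Chaining the given relations yields x_t < x_q < x_j, so x_t < x_j. But one relation states x_j < x_t. These cannot both hold.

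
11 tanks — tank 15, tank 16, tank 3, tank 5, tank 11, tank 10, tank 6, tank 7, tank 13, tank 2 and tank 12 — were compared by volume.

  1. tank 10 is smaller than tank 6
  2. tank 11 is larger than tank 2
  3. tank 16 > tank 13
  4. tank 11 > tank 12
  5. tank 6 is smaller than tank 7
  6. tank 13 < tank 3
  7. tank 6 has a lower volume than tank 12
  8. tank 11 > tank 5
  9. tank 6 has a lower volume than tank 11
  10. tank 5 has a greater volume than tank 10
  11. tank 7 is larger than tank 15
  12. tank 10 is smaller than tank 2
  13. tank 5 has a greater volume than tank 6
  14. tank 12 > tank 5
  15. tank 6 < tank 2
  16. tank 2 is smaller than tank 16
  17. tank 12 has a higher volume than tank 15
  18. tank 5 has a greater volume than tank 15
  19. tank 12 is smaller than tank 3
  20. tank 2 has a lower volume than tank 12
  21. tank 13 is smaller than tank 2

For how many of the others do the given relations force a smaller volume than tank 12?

From tank 12 the given relations immediately reach tank 15, tank 6, tank 2, tank 5.
From those, tank 13, tank 10 — 6 in total.
No other element is forced below tank 12 by the given relations, so the count is 6.

6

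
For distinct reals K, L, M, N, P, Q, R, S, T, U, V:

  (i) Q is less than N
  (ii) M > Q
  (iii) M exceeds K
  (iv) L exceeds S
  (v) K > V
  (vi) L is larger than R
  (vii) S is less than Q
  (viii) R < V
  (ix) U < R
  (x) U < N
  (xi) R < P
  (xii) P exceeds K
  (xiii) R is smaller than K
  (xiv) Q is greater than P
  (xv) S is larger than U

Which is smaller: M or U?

U < R and R < V give U < V.
With V < K: U < R < V < K.
Then K < P extends the chain to P.
Then P < Q extends the chain to Q.
With Q < M: U < R < V < K < P < Q < M.
So U < M; U is the smaller of the two.

U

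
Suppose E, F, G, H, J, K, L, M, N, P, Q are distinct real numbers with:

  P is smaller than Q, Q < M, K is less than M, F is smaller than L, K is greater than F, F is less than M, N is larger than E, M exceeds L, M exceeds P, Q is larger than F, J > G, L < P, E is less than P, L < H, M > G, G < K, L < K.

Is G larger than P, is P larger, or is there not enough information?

Following every chain through G: above G we get J, K, M.
P is not reached, and no chain runs the other way from P to G.
So the given relations leave the order of G and P undetermined.

undetermined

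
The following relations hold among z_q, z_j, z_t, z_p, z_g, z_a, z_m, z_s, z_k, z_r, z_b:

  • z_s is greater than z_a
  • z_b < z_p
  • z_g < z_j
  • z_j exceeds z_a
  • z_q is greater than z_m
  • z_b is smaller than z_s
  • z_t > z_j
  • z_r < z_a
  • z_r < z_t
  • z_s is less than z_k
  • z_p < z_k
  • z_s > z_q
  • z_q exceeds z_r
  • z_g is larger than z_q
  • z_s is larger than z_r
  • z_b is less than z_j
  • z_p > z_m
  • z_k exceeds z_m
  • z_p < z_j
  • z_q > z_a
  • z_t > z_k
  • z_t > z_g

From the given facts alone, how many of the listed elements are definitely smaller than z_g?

4

The elements the relations force below z_g are z_r, z_m, z_a, z_q — no chain reaches any other.
That is 4.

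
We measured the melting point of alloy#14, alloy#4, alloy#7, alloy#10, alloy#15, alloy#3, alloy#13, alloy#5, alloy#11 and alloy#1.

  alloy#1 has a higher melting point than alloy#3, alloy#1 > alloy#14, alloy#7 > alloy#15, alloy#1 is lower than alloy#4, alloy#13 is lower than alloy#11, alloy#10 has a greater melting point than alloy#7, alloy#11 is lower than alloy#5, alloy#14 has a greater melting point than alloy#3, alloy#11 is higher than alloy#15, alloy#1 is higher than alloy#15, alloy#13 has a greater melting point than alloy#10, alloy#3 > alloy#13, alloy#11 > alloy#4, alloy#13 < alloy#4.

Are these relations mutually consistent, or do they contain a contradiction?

consistent

The single ordering alloy#15 < alloy#7 < alloy#10 < alloy#13 < alloy#3 < alloy#14 < alloy#1 < alloy#4 < alloy#11 < alloy#5 satisfies every listed relation, so no contradiction arises.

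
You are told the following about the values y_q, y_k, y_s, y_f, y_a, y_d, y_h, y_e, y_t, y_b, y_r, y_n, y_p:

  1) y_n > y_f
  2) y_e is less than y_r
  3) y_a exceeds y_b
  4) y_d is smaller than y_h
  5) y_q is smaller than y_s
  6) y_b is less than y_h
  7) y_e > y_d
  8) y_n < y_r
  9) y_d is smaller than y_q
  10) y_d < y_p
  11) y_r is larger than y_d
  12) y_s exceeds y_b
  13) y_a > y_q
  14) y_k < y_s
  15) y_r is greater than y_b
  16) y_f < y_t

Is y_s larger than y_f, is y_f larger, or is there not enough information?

undetermined

Following every chain through y_f: above y_f we get y_n, y_t, y_r.
y_s is not reached, and no chain runs the other way from y_s to y_f.
So the given relations leave the order of y_f and y_s undetermined.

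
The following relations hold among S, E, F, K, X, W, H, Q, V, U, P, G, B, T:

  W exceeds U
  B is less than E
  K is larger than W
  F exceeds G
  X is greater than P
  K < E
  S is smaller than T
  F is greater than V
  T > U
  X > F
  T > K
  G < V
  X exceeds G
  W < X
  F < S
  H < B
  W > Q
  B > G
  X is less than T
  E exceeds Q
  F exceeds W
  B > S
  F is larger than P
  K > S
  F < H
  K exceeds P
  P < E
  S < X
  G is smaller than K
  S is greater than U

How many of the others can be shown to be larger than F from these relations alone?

7

Directly above F: H, S, X.
One step further: B, K, T (6 so far).
One step further: E (7 so far).
No other element is forced above F by the given relations, so the count is 7.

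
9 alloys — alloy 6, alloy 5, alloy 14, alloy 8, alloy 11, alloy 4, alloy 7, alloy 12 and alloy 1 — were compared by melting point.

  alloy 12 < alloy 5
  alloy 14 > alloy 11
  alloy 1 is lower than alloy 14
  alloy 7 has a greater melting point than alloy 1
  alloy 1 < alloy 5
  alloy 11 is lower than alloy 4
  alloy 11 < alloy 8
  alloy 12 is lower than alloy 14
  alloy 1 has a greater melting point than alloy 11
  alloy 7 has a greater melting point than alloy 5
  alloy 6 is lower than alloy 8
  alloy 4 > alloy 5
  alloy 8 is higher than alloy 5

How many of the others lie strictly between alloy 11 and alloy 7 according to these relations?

2

The relations place alloy 11 below alloy 7. An element lies strictly between them when it is forced above alloy 11 and also forced below alloy 7.
Above alloy 11: {alloy 1, alloy 5, alloy 8, alloy 4, alloy 14}. Below alloy 7: {alloy 12, alloy 1, alloy 5}.
Intersection: {alloy 1, alloy 5} — 2.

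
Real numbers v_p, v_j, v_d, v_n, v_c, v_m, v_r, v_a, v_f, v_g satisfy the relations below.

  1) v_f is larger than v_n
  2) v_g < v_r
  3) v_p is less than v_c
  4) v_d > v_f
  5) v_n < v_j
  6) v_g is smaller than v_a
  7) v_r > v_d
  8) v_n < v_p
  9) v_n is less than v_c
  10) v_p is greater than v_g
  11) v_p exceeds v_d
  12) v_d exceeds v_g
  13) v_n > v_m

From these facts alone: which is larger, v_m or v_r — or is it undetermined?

v_r

Link the given pairs in sequence: v_m < v_n; v_n < v_f; v_f < v_d; v_d < v_r.
Chaining these gives v_m < v_n < v_f < v_d < v_r.
So v_r is larger.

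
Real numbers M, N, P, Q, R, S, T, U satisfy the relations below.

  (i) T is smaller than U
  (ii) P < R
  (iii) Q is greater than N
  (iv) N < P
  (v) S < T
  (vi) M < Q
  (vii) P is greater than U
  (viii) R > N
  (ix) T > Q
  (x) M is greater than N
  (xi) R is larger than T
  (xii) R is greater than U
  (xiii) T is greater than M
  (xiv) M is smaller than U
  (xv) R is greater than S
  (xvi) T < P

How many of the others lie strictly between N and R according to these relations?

5

The relations place N below R. An element lies strictly between them when it is forced above N and also forced below R.
Above N: {M, Q, T, U, P}. Below R: {M, S, Q, T, U, P}.
Intersection: {M, Q, T, U, P} — 5.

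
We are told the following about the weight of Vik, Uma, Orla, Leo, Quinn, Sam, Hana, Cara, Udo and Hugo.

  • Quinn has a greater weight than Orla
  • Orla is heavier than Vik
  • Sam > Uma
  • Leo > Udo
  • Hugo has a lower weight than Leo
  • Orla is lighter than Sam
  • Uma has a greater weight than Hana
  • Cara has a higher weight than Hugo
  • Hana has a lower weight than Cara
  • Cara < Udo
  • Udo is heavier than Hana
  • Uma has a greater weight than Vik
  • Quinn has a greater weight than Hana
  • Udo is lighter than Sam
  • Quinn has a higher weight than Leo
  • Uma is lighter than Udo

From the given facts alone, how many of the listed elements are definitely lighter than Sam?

From Sam the given relations immediately reach Uma, Orla, Udo.
From those, Vik, Hana, Cara — 6 in total.
From those, Hugo — 7 in total.
Nothing else is reachable below Sam; 7 in all.

7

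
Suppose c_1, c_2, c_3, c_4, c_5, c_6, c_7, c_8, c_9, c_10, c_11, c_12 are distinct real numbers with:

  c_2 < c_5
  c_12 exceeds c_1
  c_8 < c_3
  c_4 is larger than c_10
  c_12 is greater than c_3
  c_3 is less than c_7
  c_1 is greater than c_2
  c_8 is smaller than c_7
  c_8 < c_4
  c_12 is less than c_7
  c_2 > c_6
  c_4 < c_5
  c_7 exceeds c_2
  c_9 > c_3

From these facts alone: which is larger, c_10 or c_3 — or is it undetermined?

undetermined

Following every chain through c_3: above c_3 we get c_9, c_12, c_7; below c_3 we get c_8.
c_10 is not reached, and no chain runs the other way from c_10 to c_3.
So the given relations leave the order of c_3 and c_10 undetermined.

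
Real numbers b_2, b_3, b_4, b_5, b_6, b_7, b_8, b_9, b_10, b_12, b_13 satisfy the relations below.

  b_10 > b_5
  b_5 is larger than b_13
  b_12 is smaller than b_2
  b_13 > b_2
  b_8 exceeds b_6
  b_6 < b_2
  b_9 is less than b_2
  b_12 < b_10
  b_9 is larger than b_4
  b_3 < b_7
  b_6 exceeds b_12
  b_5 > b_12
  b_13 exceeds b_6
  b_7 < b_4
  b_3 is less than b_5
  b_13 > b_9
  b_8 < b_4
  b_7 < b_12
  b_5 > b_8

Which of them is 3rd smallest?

b_12

Chaining the given pairs: b_3 < b_7 < b_12 < b_6 < b_8 < b_4 < b_9 < b_2 < b_13 < b_5 < b_10.
The 3rd smallest is b_12.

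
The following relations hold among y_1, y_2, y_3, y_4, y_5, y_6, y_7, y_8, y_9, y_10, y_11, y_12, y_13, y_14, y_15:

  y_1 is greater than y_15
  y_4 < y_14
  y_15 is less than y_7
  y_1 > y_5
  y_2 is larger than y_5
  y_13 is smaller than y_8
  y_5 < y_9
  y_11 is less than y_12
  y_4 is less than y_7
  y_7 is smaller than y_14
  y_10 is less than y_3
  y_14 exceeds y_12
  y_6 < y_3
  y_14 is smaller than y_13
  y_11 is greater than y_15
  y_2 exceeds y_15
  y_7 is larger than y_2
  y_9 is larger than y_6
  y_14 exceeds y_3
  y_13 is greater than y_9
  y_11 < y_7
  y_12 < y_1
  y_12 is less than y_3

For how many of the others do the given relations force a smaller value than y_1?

4

Directly below y_1: y_15, y_5, y_12.
One step further: y_11 (4 so far).
Nothing else is reachable below y_1; 4 in all.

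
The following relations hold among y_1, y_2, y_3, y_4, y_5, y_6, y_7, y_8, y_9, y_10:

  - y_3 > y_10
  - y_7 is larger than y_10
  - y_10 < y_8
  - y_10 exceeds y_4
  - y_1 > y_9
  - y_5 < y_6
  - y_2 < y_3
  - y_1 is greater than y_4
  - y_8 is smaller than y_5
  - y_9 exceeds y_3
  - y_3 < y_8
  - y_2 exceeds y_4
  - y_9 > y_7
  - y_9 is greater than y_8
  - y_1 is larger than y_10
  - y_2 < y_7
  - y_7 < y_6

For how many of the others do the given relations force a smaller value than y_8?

Directly below y_8: y_10, y_3.
One step further: y_4, y_2 (4 so far).
No other element is forced below y_8 by the given relations, so the count is 4.

4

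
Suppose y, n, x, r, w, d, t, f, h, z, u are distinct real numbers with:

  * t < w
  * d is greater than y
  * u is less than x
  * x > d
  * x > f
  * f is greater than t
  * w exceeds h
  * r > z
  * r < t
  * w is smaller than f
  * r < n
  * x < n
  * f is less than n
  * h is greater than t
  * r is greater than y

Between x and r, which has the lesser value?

r

The relevant relations are r < t; t < h; h < w; w < f; f < x.
Chaining these gives r < t < h < w < f < x.
So r < x; r is the smaller of the two.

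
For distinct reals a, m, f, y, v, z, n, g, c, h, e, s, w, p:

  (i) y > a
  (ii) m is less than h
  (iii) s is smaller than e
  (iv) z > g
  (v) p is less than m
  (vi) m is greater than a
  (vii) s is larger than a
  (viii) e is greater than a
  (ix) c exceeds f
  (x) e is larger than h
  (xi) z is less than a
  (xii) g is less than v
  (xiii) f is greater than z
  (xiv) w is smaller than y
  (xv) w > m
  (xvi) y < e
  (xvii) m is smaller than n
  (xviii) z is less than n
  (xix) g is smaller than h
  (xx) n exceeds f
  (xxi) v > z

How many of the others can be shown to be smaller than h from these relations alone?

From h the given relations immediately reach g, m.
From those, a, p — 4 in total.
From those, z — 5 in total.
Nothing else is reachable below h; 5 in all.

5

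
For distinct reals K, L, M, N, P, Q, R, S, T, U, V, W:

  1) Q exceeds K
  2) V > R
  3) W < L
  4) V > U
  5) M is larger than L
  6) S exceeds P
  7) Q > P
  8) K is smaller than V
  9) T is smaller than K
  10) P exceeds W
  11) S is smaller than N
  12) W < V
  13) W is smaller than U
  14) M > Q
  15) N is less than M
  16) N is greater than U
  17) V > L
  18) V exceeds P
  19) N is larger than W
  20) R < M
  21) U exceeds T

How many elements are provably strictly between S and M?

Chaining upward from S reaches: N.
Chaining downward from M reaches: W, L, T, R, U, P, N, K, Q.
Strictly between S and M are those in both lists: N — 1 element.

1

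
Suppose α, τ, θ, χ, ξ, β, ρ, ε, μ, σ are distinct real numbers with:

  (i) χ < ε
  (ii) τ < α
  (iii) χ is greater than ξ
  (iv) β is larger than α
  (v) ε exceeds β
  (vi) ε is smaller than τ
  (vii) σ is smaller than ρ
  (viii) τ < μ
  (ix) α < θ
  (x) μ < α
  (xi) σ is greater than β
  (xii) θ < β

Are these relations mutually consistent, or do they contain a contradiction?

inconsistent

Chaining the given relations yields ε < τ < μ < α < θ < β, so ε < β. But one relation states β < ε. These cannot both hold.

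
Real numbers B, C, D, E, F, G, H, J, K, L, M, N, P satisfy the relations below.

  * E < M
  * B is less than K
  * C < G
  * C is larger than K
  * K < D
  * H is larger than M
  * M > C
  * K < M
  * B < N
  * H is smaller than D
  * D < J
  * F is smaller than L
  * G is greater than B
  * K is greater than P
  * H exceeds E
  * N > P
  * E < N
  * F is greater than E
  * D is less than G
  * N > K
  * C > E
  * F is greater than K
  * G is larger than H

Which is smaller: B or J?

B

Chaining the given relations: B < K < C < M < H < D < J.
So B < J; B is the smaller of the two.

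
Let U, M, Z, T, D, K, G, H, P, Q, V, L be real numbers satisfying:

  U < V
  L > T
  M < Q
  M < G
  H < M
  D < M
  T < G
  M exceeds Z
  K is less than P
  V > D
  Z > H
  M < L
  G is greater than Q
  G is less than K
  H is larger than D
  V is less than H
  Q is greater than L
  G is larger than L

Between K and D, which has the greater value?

Following the relations from D: D < V < H < Z < M < L < Q < G < K.
So D < K; K is the larger of the two.

K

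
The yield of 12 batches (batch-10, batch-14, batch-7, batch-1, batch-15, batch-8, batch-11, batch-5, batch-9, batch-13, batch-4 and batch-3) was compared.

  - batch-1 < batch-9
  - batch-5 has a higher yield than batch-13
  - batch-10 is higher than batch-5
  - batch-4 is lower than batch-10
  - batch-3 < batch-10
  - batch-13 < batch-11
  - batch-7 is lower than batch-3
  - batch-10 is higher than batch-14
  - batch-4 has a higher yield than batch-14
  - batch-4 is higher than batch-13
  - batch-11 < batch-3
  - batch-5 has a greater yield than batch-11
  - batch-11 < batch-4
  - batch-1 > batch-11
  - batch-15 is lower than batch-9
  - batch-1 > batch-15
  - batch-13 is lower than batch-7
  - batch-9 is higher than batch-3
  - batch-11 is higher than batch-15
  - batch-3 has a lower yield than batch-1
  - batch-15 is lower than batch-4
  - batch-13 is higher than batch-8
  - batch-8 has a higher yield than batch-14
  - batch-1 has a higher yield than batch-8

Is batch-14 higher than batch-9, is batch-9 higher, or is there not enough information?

batch-14 < batch-8 < batch-13 < batch-7 < batch-3 < batch-1 < batch-9, by transitivity through batch-8, batch-13, batch-7, batch-3, batch-1.
So batch-9 is higher.

batch-9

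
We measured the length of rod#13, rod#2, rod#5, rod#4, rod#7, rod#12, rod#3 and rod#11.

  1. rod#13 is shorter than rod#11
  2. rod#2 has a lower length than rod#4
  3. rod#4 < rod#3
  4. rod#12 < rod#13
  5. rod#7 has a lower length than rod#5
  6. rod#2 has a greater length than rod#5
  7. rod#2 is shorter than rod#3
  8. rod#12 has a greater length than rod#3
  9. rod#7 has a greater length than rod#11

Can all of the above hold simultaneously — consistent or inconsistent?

We have rod#13 < rod#11 stated directly, yet also rod#11 < rod#7 < rod#5 < rod#2 < rod#4 < rod#3 < rod#12 < rod#13 by chaining the others — so rod#11 < rod#13. Contradiction.

inconsistent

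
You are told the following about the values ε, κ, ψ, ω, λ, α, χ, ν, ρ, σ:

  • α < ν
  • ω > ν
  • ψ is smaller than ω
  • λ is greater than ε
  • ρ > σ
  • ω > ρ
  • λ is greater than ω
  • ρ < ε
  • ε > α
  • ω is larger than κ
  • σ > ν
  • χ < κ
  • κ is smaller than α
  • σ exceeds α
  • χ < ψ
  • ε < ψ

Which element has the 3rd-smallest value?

Piecing the relations together gives one ordering: χ < κ < α < ν < σ < ρ < ε < ψ < ω < λ.
The 3rd smallest is α.

α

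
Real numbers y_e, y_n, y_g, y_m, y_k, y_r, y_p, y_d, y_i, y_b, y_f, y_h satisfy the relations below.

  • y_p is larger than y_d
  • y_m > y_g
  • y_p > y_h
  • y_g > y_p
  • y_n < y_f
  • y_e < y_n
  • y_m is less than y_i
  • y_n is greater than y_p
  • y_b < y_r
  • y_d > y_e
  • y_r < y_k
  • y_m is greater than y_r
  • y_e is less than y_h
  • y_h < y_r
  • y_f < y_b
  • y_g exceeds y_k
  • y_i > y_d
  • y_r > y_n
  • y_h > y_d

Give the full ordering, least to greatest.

Each adjacent pair is fixed by a given relation: y_e < y_d; y_d < y_h; y_h < y_p; y_p < y_n; y_n < y_f; y_f < y_b; y_b < y_r; y_r < y_k; y_k < y_g; y_g < y_m; y_m < y_i. Chaining them end to end gives the full order.

y_e < y_d < y_h < y_p < y_n < y_f < y_b < y_r < y_k < y_g < y_m < y_i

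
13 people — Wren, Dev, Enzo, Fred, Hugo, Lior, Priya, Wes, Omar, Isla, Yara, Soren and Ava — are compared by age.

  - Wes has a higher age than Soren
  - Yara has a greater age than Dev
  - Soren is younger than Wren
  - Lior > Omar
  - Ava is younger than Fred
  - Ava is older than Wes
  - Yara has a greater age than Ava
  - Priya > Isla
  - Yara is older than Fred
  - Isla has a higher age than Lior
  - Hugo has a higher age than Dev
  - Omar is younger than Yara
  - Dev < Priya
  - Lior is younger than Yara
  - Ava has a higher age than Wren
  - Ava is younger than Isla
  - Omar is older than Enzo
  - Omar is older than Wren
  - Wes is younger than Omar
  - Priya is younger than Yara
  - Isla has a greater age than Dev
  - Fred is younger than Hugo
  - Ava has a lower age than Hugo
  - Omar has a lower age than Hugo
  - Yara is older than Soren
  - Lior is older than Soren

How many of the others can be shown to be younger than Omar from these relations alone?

From Omar the given relations immediately reach Enzo, Wren, Wes.
From those, Soren — 4 in total.
No other element is forced below Omar by the given relations, so the count is 4.

4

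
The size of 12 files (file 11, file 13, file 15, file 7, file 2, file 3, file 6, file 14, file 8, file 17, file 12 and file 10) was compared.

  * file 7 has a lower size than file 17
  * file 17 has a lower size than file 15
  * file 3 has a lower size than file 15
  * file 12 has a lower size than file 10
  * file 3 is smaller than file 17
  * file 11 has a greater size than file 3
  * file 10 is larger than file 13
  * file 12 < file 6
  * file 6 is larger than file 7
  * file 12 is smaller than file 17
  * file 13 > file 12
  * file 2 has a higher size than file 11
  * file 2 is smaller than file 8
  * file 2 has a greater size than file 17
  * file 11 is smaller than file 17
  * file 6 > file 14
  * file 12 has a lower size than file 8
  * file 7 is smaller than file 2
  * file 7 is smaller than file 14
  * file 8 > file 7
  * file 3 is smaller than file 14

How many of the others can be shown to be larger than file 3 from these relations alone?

Directly above file 3: file 11, file 17, file 15, file 14.
One step further: file 2, file 6 (6 so far).
One step further: file 8 (7 so far).
No other element is forced above file 3 by the given relations, so the count is 7.

7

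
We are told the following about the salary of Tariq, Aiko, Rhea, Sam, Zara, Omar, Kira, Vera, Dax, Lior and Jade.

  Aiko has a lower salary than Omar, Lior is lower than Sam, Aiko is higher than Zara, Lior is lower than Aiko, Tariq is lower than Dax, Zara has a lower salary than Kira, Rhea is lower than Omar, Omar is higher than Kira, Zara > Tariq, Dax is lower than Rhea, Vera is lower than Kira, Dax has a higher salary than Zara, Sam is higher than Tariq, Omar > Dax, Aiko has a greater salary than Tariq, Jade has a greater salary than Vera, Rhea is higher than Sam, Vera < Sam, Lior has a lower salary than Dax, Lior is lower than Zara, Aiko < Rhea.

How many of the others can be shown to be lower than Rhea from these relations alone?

7

Directly below Rhea: Dax, Aiko, Sam.
One step further: Vera, Lior, Tariq, Zara (7 so far).
No other element is forced below Rhea by the given relations, so the count is 7.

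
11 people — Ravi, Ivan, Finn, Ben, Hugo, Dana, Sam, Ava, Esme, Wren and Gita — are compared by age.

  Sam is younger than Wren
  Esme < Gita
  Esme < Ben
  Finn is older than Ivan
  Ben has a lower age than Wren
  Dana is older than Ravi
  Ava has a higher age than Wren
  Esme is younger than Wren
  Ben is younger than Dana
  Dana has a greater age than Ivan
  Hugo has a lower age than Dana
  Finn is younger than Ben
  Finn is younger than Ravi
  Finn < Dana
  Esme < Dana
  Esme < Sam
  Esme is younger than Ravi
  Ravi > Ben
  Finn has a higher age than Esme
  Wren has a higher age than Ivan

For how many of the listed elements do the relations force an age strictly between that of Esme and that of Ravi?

2

The relations place Esme below Ravi. An element lies strictly between them when it is forced above Esme and also forced below Ravi.
Above Esme: {Finn, Gita, Sam, Ben, Dana, Wren, Ava}. Below Ravi: {Ivan, Finn, Ben}.
Intersection: {Finn, Ben} — 2.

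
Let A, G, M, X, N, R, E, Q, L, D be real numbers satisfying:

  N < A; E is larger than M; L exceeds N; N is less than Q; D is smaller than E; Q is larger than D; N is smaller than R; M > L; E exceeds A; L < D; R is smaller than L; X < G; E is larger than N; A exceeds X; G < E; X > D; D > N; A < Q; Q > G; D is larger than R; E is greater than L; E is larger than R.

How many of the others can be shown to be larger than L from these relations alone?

7

From L the given relations immediately reach D, M, E.
From those, X, Q — 5 in total.
From those, G, A — 7 in total.
Nothing else is reachable above L; 7 in all.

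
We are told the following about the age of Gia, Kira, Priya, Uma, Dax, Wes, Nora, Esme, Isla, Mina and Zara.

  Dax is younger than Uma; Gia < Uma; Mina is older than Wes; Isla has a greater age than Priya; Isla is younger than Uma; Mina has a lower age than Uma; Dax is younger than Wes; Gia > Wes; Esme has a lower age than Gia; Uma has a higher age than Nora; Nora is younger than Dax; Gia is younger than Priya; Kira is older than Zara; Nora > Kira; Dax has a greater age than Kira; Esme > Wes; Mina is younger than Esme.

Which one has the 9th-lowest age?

Priya

Chaining the given pairs: Zara < Kira < Nora < Dax < Wes < Mina < Esme < Gia < Priya < Isla < Uma.
Counting 9 from the smallest end gives Priya.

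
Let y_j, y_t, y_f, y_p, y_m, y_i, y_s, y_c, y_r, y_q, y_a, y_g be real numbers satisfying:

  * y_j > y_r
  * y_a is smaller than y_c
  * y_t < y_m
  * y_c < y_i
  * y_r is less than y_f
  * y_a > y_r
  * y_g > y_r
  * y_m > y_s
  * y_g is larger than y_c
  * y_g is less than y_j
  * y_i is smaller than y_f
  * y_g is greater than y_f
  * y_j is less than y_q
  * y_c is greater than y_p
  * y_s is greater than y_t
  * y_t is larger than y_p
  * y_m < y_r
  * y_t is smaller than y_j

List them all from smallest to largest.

Nothing is placed below y_p, so it is least; from there y_p < y_t; y_t < y_s; y_s < y_m; y_m < y_r; y_r < y_a; y_a < y_c; y_c < y_i; y_i < y_f; y_f < y_g; y_g < y_j; y_j < y_q, each given directly.

y_p < y_t < y_s < y_m < y_r < y_a < y_c < y_i < y_f < y_g < y_j < y_q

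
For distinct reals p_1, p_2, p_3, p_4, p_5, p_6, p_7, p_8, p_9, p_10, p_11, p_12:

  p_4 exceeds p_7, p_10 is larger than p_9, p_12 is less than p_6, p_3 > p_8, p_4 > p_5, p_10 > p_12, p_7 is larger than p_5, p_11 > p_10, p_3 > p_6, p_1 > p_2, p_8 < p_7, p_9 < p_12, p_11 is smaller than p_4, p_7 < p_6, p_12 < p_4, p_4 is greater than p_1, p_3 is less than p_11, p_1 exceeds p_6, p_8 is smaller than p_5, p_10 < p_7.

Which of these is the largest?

p_4

Chaining downward from p_4: directly below it, p_5, p_12, p_7, p_11, p_1; then p_8, p_9, p_10, p_6, p_3, p_2.
That covers every other element, and nothing is given above p_4, so p_4 is the largest.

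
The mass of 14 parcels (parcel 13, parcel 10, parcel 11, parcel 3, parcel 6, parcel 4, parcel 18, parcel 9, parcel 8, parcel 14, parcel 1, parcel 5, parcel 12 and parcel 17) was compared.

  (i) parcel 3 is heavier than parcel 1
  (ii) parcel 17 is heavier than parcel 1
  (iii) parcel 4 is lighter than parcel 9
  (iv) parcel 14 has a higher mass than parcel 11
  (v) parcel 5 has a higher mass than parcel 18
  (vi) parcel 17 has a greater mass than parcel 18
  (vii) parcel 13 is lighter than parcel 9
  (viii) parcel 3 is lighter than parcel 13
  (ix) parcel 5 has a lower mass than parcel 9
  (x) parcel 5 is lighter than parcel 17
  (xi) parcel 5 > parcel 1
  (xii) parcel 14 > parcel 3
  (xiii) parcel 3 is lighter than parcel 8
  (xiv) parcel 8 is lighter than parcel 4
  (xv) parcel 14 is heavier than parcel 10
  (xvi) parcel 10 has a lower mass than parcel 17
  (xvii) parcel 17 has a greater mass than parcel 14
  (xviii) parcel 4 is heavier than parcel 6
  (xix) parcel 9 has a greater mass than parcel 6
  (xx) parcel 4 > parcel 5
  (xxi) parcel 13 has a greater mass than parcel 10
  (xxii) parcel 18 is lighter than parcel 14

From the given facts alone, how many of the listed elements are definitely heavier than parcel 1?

From parcel 1 the given relations immediately reach parcel 3, parcel 5, parcel 17.
From those, parcel 13, parcel 14, parcel 8, parcel 4, parcel 9 — 8 in total.
Nothing else is reachable above parcel 1; 8 in all.

8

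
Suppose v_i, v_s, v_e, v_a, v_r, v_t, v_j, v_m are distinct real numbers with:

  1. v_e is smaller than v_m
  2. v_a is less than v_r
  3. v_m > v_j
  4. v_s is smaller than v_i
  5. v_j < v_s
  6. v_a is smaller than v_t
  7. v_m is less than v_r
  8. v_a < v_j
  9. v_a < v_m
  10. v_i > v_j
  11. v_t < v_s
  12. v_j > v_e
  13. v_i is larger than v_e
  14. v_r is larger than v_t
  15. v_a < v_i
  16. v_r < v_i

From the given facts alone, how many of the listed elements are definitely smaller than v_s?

4

From v_s the given relations immediately reach v_t, v_j.
From those, v_a, v_e — 4 in total.
Nothing else is reachable below v_s; 4 in all.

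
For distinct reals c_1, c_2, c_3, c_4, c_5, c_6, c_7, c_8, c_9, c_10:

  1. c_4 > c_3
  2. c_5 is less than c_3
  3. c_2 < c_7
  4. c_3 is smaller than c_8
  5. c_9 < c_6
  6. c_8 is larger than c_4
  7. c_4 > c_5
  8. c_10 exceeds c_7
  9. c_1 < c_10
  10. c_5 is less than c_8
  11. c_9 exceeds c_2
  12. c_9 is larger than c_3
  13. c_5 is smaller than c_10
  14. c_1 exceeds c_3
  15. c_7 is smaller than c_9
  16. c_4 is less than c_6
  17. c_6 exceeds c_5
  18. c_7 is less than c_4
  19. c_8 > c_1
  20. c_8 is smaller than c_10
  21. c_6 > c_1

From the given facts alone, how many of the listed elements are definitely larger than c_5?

Directly above c_5: c_3, c_4, c_8, c_6, c_10.
One step further: c_9, c_1 (7 so far).
No other element is forced above c_5 by the given relations, so the count is 7.

7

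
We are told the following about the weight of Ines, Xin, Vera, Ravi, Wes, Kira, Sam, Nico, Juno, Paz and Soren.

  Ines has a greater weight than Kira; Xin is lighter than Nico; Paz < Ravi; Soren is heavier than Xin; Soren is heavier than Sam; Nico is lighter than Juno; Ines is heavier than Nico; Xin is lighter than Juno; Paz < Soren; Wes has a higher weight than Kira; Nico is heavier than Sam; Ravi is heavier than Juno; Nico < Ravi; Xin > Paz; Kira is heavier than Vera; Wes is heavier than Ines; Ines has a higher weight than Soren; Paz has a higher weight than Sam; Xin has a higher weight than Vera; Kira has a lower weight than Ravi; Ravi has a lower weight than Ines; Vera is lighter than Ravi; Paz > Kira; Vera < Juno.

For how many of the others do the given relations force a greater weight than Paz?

The elements the relations force above Paz are Xin, Nico, Soren, Juno, Ravi, Ines, Wes — no chain reaches any other.
That is 7.

7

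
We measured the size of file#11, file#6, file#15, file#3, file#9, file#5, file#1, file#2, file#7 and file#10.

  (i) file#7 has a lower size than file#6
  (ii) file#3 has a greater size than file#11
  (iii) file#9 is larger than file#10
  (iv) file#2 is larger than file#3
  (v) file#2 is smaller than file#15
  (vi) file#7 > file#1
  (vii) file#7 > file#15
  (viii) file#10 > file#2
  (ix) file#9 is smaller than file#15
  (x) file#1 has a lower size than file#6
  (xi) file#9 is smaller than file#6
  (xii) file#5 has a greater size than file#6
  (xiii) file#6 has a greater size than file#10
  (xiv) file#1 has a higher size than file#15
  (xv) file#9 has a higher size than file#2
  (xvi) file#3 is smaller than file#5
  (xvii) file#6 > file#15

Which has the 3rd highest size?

file#7

Chaining the given pairs: file#11 < file#3 < file#2 < file#10 < file#9 < file#15 < file#1 < file#7 < file#6 < file#5.
The 3rd largest is file#7.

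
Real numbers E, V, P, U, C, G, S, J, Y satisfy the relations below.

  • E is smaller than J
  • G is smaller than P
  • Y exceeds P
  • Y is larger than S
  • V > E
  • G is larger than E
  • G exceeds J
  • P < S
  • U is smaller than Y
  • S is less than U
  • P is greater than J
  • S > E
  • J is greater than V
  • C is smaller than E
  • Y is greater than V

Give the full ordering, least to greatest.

The consecutive links are each given: C < E; E < V; V < J; J < G; G < P; P < S; S < U; U < Y.

C < E < V < J < G < P < S < U < Y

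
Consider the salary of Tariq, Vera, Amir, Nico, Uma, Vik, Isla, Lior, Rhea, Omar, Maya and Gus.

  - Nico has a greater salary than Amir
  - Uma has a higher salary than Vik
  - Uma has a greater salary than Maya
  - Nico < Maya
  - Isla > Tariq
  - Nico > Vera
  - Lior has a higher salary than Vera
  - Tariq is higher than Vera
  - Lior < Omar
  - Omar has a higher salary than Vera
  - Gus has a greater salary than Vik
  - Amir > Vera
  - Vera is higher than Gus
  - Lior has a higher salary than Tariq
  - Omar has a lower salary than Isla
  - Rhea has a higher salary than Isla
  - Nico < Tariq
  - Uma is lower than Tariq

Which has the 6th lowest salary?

The consecutive relations fix a unique order: Vik < Gus < Vera < Amir < Nico < Maya < Uma < Tariq < Lior < Omar < Isla < Rhea.
Counting 6 from the smallest end gives Maya.

Maya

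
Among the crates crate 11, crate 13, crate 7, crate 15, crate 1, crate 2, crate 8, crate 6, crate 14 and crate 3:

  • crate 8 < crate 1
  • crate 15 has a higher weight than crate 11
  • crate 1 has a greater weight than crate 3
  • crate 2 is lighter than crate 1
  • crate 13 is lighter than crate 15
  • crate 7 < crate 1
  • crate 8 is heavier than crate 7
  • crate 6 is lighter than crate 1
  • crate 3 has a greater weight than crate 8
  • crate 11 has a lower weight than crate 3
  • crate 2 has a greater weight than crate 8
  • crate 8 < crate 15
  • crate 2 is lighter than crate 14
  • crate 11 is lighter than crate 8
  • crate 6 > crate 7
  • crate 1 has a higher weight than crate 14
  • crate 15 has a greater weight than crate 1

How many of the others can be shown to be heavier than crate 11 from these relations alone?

6

Directly above crate 11: crate 8, crate 3, crate 15.
One step further: crate 2, crate 1 (5 so far).
One step further: crate 14 (6 so far).
Nothing else is reachable above crate 11; 6 in all.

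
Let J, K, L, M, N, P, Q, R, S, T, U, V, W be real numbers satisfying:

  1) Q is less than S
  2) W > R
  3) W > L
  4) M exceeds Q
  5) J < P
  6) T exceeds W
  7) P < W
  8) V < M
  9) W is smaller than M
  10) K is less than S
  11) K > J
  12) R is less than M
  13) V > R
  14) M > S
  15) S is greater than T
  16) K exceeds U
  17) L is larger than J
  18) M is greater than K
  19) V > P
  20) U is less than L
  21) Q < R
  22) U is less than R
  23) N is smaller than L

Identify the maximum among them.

M

Chaining downward from M: directly below it, Q, K, R, W, V, S; then U, J, P, L, T; then N.
That covers every other element, and nothing is given above M, so M is the maximum.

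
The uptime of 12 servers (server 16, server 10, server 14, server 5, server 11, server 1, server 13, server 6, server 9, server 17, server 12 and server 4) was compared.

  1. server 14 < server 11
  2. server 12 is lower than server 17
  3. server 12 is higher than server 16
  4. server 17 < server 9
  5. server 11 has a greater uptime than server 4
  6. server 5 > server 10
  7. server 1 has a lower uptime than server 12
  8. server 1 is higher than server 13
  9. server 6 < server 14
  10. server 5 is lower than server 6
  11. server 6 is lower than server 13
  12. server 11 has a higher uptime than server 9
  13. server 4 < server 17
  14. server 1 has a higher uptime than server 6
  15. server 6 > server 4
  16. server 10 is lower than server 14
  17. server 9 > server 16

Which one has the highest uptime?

server 16 is not greatest since server 16 < server 9; server 10 is not greatest since server 10 < server 5; server 5 is not greatest since server 5 < server 6; server 4 is not greatest since server 4 < server 6; server 6 is not greatest since server 6 < server 14; server 13 is not greatest since server 13 < server 1; server 14 is not greatest since server 14 < server 11; server 1 is not greatest since server 1 < server 12; server 12 is not greatest since server 12 < server 17; server 17 is not greatest since server 17 < server 9; server 9 is not greatest since server 9 < server 11.
Only server 11 has nothing above it, so server 11 is the highest uptime.

server 11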